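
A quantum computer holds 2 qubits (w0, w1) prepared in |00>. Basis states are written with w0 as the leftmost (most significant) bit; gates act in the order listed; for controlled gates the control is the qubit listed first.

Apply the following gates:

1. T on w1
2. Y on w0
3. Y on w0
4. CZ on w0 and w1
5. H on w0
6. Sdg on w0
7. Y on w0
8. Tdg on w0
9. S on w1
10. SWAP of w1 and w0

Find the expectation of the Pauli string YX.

The expectation value of YX is 0.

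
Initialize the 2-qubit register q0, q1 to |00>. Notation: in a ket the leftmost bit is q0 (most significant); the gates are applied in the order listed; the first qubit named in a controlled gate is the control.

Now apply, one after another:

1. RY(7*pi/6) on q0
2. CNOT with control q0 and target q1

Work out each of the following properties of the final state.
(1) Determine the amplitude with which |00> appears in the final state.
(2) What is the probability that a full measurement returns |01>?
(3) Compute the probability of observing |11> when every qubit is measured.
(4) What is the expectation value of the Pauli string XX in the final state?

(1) |00> carries amplitude -sqrt(6)/4 + sqrt(2)/4 in the final state.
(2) Outcome |01> occurs with probability 0.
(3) The probability of measuring |11> is sqrt(3)/4 + 1/2.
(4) The observable XX averages to -1/2.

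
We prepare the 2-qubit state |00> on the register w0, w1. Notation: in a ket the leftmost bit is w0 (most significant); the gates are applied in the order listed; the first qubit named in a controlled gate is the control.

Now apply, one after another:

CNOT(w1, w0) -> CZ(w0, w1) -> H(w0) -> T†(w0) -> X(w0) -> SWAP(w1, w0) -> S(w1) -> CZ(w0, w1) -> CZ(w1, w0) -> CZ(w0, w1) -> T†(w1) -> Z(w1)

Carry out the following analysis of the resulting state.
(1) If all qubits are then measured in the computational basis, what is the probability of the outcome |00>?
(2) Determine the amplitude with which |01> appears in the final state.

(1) The probability of measuring |00> is 1/2.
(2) The final state's coefficient on |01> equals -sqrt(2)*exp(I*pi/4)/2.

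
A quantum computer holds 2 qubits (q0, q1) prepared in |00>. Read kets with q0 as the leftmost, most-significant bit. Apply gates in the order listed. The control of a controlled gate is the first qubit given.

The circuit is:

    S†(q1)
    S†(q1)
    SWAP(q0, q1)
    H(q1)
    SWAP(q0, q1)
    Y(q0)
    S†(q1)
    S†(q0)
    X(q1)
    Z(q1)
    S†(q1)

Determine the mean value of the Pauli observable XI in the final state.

The observable XI averages to 0.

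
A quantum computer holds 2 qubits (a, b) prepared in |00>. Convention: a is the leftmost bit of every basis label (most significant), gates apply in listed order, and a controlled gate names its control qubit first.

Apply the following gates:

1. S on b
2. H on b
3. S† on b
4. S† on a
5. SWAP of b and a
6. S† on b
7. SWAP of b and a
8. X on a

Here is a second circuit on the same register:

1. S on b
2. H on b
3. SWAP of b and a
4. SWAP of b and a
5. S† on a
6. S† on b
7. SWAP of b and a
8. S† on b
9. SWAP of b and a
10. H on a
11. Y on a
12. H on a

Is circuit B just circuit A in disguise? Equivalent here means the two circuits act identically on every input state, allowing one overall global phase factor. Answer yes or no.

No: there is an input state on which the two circuits produce genuinely different outputs (not merely differing by a phase).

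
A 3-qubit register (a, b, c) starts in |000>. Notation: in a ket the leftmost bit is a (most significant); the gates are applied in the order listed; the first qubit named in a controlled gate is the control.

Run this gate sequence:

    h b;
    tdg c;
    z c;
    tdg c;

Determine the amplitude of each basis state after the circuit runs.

The resulting statevector has amplitude sqrt(2)/2 on |000>, sqrt(2)/2 on |010>, and 0 on every other basis state.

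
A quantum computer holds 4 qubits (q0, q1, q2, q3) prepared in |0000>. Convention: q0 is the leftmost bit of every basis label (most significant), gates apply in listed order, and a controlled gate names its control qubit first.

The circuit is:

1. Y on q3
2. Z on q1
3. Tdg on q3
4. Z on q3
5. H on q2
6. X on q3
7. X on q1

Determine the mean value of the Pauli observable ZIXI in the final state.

The expectation value of ZIXI is 1.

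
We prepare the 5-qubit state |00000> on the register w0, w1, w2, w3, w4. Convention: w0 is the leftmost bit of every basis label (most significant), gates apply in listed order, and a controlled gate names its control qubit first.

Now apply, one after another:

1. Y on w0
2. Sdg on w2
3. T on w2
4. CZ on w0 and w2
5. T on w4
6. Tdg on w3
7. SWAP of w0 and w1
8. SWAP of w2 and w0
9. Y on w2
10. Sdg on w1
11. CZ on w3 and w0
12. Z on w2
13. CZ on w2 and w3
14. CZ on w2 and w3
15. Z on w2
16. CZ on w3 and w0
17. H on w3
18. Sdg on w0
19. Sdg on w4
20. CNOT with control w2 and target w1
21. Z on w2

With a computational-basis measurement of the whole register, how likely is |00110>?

A full measurement returns |00110> with probability 1/2. Key observation: gates 11-16 undo each other exactly, leaving only the rest of the circuit to track.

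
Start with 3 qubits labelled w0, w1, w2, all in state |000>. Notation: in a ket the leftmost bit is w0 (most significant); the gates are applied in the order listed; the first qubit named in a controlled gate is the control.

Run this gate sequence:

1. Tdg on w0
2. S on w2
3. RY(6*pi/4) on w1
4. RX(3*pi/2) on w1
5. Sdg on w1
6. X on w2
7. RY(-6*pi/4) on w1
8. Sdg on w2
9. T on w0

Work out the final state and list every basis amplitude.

The resulting statevector has amplitude sqrt(2)/2 on |001>, sqrt(2)*I/2 on |011>, and 0 on every other basis state.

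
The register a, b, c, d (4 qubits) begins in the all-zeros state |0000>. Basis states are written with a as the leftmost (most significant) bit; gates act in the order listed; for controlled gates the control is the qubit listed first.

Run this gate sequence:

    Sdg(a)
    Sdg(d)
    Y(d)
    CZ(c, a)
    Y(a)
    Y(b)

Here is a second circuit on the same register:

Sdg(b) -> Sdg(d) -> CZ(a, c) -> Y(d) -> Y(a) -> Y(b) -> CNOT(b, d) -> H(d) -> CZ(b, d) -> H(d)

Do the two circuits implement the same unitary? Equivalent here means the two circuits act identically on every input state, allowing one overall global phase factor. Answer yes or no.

No — the two circuits implement different unitaries, even allowing a global phase.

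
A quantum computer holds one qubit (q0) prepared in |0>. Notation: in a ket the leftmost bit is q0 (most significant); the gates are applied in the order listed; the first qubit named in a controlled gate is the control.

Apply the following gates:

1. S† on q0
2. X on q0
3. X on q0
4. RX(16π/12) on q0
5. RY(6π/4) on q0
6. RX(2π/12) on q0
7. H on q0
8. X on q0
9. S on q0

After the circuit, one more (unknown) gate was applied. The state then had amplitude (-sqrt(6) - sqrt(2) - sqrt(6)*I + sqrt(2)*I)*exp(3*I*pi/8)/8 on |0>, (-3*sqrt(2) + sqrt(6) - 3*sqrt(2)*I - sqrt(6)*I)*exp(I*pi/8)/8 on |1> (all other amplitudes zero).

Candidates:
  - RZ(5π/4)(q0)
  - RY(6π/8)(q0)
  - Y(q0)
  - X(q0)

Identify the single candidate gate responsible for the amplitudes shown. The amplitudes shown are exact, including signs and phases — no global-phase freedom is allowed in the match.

The unique candidate consistent with the amplitudes is RZ(5π/4)(q0).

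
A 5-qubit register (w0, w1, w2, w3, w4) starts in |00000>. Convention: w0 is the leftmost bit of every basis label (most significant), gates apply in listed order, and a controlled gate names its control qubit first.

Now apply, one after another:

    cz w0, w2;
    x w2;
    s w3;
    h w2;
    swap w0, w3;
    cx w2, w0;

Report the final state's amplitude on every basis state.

The resulting statevector has amplitude sqrt(2)/2 on |00000>, -sqrt(2)/2 on |10100>, and 0 on every other basis state.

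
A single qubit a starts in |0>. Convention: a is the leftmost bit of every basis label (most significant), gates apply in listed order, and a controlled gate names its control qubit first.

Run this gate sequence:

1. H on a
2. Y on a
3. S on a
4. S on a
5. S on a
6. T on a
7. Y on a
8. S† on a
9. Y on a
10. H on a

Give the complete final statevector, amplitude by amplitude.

After the circuit, the state carries amplitude -1/2 + exp(I*pi/4)/2 on |0>, -1/2 - exp(I*pi/4)/2 on |1>.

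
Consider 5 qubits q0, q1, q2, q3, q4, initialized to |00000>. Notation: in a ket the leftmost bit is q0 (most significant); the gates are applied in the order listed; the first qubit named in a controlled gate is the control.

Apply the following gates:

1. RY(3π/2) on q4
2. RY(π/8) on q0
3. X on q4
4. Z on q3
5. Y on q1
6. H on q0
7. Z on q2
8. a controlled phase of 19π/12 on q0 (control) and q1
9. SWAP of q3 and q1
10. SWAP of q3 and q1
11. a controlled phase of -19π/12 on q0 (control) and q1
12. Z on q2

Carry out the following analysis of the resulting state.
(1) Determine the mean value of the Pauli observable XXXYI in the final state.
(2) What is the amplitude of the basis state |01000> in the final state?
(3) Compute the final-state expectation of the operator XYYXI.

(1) The expectation value of XXXYI is 0.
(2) The amplitude on |01000> is sqrt(2)*I*sin(5*pi/16)/2.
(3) The expectation value of XYYXI is 0.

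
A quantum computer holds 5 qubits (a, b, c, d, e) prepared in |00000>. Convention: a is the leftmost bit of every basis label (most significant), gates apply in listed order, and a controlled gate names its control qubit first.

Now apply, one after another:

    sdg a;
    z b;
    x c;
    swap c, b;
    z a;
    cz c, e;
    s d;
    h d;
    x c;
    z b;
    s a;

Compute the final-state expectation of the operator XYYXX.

The expectation value of XYYXX is 0.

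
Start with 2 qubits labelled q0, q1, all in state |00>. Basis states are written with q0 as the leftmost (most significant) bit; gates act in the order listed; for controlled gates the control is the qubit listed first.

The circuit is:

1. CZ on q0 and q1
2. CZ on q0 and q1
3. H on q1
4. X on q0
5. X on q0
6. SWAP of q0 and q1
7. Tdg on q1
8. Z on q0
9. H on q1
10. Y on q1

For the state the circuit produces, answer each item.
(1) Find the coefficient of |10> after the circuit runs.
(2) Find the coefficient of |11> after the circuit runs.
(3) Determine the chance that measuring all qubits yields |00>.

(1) |10> carries amplitude I/2 in the final state. Key observation: the block from step 1 through step 2 cancels to the identity and can be dropped.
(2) The final state's coefficient on |11> equals -I/2.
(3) A full measurement returns |00> with probability 1/4.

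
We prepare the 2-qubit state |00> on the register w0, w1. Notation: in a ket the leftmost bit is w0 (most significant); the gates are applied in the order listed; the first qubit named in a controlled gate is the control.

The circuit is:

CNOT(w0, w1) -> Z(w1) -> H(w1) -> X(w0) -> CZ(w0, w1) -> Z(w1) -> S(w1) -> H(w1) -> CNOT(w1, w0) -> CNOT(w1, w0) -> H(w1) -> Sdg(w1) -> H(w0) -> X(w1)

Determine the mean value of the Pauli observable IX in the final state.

In the final state, IX has expectation 1.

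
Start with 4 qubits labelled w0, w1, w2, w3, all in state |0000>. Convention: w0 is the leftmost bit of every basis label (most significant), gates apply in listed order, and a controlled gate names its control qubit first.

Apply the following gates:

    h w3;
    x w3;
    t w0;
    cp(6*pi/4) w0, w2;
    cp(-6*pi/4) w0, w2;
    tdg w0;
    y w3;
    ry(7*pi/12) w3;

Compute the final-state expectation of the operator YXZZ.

In the final state, YXZZ has expectation 0. Key observation: steps 3-6 multiply out to the identity, so the circuit reduces to the remaining gates.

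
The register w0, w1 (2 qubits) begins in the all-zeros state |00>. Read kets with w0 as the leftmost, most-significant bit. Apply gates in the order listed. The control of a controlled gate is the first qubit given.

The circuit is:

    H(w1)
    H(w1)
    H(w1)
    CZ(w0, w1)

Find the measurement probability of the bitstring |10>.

A full measurement returns |10> with probability 0.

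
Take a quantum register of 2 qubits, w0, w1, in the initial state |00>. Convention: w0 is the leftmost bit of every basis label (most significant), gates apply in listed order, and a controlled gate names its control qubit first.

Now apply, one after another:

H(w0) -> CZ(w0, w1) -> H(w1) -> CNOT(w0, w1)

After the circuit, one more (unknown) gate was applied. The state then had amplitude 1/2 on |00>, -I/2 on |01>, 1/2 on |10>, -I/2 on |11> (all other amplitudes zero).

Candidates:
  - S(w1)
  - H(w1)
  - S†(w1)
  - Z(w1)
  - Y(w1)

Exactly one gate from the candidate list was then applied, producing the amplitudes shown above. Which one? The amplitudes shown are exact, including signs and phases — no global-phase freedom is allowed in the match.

The applied gate was S†(w1).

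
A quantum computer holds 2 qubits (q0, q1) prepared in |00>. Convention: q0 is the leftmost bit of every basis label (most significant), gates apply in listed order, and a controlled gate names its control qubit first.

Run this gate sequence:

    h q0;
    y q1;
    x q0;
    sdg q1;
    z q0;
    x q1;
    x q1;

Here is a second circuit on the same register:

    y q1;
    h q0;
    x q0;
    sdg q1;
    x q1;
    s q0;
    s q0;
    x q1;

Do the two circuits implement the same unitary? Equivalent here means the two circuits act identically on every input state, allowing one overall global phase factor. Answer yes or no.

Yes: on every input state the two circuits agree up to one overall phase factor.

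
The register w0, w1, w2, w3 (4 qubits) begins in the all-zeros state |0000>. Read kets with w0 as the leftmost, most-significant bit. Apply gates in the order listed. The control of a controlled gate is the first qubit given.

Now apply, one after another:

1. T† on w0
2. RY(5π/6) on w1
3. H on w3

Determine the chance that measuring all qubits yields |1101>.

A full measurement returns |1101> with probability 0.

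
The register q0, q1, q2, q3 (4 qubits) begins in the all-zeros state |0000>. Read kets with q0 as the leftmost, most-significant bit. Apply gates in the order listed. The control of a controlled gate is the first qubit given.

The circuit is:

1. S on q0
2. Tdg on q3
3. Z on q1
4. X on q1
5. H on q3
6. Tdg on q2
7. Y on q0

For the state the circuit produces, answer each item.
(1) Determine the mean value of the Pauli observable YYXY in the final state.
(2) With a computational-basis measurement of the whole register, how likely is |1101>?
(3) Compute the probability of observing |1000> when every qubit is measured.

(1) In the final state, YYXY has expectation 0.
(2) A full measurement returns |1101> with probability 1/2.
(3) The probability of measuring |1000> is 0.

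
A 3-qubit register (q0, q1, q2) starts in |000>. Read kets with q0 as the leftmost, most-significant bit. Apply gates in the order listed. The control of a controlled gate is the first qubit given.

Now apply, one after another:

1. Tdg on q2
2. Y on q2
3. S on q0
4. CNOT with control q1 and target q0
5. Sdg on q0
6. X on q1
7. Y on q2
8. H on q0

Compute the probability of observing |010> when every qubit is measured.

The probability of measuring |010> is 1/2.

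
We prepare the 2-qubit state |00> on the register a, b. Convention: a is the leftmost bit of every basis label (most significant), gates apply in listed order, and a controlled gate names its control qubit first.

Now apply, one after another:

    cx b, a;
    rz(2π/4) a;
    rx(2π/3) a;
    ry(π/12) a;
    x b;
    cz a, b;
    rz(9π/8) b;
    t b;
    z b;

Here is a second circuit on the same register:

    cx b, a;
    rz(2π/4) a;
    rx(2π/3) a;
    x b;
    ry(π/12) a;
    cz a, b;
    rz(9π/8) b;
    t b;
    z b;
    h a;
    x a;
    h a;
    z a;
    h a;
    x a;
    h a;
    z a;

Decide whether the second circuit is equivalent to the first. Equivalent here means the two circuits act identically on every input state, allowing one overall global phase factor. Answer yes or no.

Yes, they are equivalent — the unitaries differ by at most a global phase.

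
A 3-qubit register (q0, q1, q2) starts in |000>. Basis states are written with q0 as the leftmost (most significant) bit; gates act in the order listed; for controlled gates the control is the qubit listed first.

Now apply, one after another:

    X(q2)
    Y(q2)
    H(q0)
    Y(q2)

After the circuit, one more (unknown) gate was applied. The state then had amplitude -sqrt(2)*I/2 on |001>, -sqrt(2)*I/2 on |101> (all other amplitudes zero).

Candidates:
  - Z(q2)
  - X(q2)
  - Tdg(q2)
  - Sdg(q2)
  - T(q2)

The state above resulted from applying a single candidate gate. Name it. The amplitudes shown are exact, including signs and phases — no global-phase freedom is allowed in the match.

The unique candidate consistent with the amplitudes is Sdg(q2).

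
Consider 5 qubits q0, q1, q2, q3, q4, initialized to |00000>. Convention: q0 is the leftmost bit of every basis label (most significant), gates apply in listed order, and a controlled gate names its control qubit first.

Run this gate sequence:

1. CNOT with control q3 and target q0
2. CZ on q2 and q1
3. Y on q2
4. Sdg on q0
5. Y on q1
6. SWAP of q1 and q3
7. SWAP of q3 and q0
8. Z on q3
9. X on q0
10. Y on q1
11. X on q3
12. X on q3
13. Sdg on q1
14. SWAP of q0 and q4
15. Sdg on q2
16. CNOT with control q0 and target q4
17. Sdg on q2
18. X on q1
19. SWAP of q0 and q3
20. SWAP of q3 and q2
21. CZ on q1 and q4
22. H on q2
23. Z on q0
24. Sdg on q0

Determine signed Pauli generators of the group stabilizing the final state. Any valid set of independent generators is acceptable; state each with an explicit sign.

The final state is stabilized by the group generated by +IIXII, +ZIIII, +IZIII, -IIIZI, +IIIIZ; other independent generating sets are equally valid.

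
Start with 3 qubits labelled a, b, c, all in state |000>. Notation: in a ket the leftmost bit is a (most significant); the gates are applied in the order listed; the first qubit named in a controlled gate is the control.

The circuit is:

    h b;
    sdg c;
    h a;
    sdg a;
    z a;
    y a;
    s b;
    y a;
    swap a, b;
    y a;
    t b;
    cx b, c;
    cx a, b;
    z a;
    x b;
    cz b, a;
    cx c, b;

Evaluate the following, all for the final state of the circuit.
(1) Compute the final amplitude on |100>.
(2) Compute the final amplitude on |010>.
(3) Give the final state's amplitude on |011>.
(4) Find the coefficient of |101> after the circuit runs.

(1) The amplitude on |100> is -I/2.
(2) The final state's coefficient on |010> equals 1/2.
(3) |011> carries amplitude exp(3*I*pi/4)/2 in the final state.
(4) |101> carries amplitude -exp(I*pi/4)/2 in the final state.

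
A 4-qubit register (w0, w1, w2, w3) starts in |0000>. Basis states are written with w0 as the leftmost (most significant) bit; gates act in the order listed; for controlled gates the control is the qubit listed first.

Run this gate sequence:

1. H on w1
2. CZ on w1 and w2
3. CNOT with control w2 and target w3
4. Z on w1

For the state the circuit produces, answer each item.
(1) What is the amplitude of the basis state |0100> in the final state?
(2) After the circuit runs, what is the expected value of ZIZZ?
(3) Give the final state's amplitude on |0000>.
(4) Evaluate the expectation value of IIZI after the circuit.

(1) The amplitude on |0100> is -sqrt(2)/2.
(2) In the final state, ZIZZ has expectation 1.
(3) |0000> carries amplitude sqrt(2)/2 in the final state.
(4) The observable IIZI averages to 1.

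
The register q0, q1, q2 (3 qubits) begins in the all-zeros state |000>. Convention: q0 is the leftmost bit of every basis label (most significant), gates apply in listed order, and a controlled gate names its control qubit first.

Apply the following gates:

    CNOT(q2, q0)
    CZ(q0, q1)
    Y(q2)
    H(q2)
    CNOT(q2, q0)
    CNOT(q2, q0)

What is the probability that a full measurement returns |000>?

Outcome |000> occurs with probability 1/2. Key observation: gates 5-6 undo each other exactly, leaving only the rest of the circuit to track.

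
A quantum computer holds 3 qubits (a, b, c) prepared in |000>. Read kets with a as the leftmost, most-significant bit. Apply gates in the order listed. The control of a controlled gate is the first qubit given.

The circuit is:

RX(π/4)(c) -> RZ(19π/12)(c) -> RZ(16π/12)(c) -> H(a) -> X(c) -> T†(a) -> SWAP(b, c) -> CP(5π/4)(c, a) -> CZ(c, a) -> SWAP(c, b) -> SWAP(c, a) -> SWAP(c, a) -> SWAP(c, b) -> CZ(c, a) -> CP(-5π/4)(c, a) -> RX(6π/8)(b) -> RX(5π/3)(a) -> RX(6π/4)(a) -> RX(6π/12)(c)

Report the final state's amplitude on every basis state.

After the circuit, the state carries amplitude sqrt(6)*exp(-19*I*pi/24)/16 + sqrt(2)*exp(-19*I*pi/24)/16 + sqrt(3)*I*exp(-13*I*pi/24)/16 + sqrt(2)*I*exp(13*I*pi/24)/16 + sqrt(2)*I*exp(-13*I*pi/24)/16 + I*exp(13*I*pi/24)/16 - I*exp(-13*I*pi/24)/16 - sqrt(3)*I*exp(13*I*pi/24)/16 - sqrt(6)*I*exp(-13*I*pi/24)/16 - sqrt(6)*I*exp(13*I*pi/24)/16 - exp(-19*I*pi/24)/16 + exp(7*I*pi/24)/16 - sqrt(3)*exp(-19*I*pi/24)/16 + sqrt(2)*exp(7*I*pi/24)/16 + sqrt(3)*exp(7*I*pi/24)/16 + sqrt(6)*exp(7*I*pi/24)/16 on |000>, -sqrt(6)*exp(13*I*pi/24)/16 + sqrt(3)*exp(-13*I*pi/24)/16 - sqrt(3)*exp(13*I*pi/24)/16 - sqrt(6)*I*exp(7*I*pi/24)/16 + sqrt(2)*exp(-13*I*pi/24)/16 + sqrt(3)*I*exp(-19*I*pi/24)/16 - sqrt(3)*I*exp(7*I*pi/24)/16 - sqrt(2)*I*exp(7*I*pi/24)/16 + I*exp(-19*I*pi/24)/16 - I*exp(7*I*pi/24)/16 + exp(13*I*pi/24)/16 - exp(-13*I*pi/24)/16 - sqrt(2)*I*exp(-19*I*pi/24)/16 + sqrt(2)*exp(13*I*pi/24)/16 - sqrt(6)*I*exp(-19*I*pi/24)/16 - sqrt(6)*exp(-13*I*pi/24)/16 on |001>, sqrt(2)*sqrt(1/2 - sqrt(2)/4)*sqrt(sqrt(2)/4 + 1/2)*exp(-13*I*pi/24)/8 - sqrt(2)*sqrt(1/2 - sqrt(2)/4)*sqrt(sqrt(2)/4 + 1/2)*exp(13*I*pi/24)/8 + sqrt(2)*I*sqrt(1/2 - sqrt(2)/4)*sqrt(sqrt(2)/4 + 1/2)*exp(7*I*pi/24)/8 - sqrt(2)*I*sqrt(1/2 - sqrt(2)/4)*sqrt(sqrt(2)/4 + 1/2)*exp(-19*I*pi/24)/8 + sqrt(6)*I*sqrt(1/2 - sqrt(2)/4)*sqrt(sqrt(2)/4 + 1/2)*exp(7*I*pi/24)/8 - sqrt(6)*I*sqrt(1/2 - sqrt(2)/4)*sqrt(sqrt(2)/4 + 1/2)*exp(-19*I*pi/24)/8 + sqrt(6)*sqrt(1/2 - sqrt(2)/4)*sqrt(sqrt(2)/4 + 1/2)*exp(13*I*pi/24)/8 - sqrt(6)*sqrt(1/2 - sqrt(2)/4)*sqrt(sqrt(2)/4 + 1/2)*exp(-13*I*pi/24)/8 on |010>, sqrt(6)*I*sqrt(1/2 - sqrt(2)/4)*sqrt(sqrt(2)/4 + 1/2)*exp(-13*I*pi/24)/8 + sqrt(2)*I*sqrt(1/2 - sqrt(2)/4)*sqrt(sqrt(2)/4 + 1/2)*exp(13*I*pi/24)/8 - sqrt(2)*I*sqrt(1/2 - sqrt(2)/4)*sqrt(sqrt(2)/4 + 1/2)*exp(-13*I*pi/24)/8 - sqrt(6)*I*sqrt(1/2 - sqrt(2)/4)*sqrt(sqrt(2)/4 + 1/2)*exp(13*I*pi/24)/8 - sqrt(2)*sqrt(1/2 - sqrt(2)/4)*sqrt(sqrt(2)/4 + 1/2)*exp(-19*I*pi/24)/8 + sqrt(2)*sqrt(1/2 - sqrt(2)/4)*sqrt(sqrt(2)/4 + 1/2)*exp(7*I*pi/24)/8 - sqrt(6)*sqrt(1/2 - sqrt(2)/4)*sqrt(sqrt(2)/4 + 1/2)*exp(-19*I*pi/24)/8 + sqrt(6)*sqrt(1/2 - sqrt(2)/4)*sqrt(sqrt(2)/4 + 1/2)*exp(7*I*pi/24)/8 on |011>, sqrt(6)*exp(-13*I*pi/24)/16 - sqrt(6)*I*exp(7*I*pi/24)/16 + sqrt(2)*exp(-13*I*pi/24)/16 + sqrt(3)*I*exp(-19*I*pi/24)/16 + sqrt(2)*I*exp(-19*I*pi/24)/16 - sqrt(3)*I*exp(7*I*pi/24)/16 + I*exp(7*I*pi/24)/16 - I*exp(-19*I*pi/24)/16 + sqrt(2)*I*exp(7*I*pi/24)/16 + exp(13*I*pi/24)/16 - exp(-13*I*pi/24)/16 + sqrt(2)*exp(13*I*pi/24)/16 + sqrt(3)*exp(13*I*pi/24)/16 - sqrt(3)*exp(-13*I*pi/24)/16 - sqrt(6)*I*exp(-19*I*pi/24)/16 + sqrt(6)*exp(13*I*pi/24)/16 on |100>, -sqrt(6)*exp(7*I*pi/24)/16 - sqrt(3)*exp(7*I*pi/24)/16 + sqrt(3)*exp(-19*I*pi/24)/16 + sqrt(2)*exp(-19*I*pi/24)/16 + sqrt(3)*I*exp(-13*I*pi/24)/16 + I*exp(-13*I*pi/24)/16 - I*exp(13*I*pi/24)/16 - sqrt(2)*I*exp(-13*I*pi/24)/16 - sqrt(2)*I*exp(13*I*pi/24)/16 - sqrt(3)*I*exp(13*I*pi/24)/16 - sqrt(6)*I*exp(-13*I*pi/24)/16 - sqrt(6)*I*exp(13*I*pi/24)/16 - exp(-19*I*pi/24)/16 + exp(7*I*pi/24)/16 + sqrt(2)*exp(7*I*pi/24)/16 - sqrt(6)*exp(-19*I*pi/24)/16 on |101>, -sqrt(2)*sqrt(1/2 - sqrt(2)/4)*sqrt(sqrt(2)/4 + 1/2)*exp(7*I*pi/24)/8 + sqrt(2)*sqrt(1/2 - sqrt(2)/4)*sqrt(sqrt(2)/4 + 1/2)*exp(-19*I*pi/24)/8 + sqrt(6)*I*sqrt(1/2 - sqrt(2)/4)*sqrt(sqrt(2)/4 + 1/2)*exp(13*I*pi/24)/8 + sqrt(2)*I*sqrt(1/2 - sqrt(2)/4)*sqrt(sqrt(2)/4 + 1/2)*exp(13*I*pi/24)/8 - sqrt(2)*I*sqrt(1/2 - sqrt(2)/4)*sqrt(sqrt(2)/4 + 1/2)*exp(-13*I*pi/24)/8 - sqrt(6)*I*sqrt(1/2 - sqrt(2)/4)*sqrt(sqrt(2)/4 + 1/2)*exp(-13*I*pi/24)/8 - sqrt(6)*sqrt(1/2 - sqrt(2)/4)*sqrt(sqrt(2)/4 + 1/2)*exp(-19*I*pi/24)/8 + sqrt(6)*sqrt(1/2 - sqrt(2)/4)*sqrt(sqrt(2)/4 + 1/2)*exp(7*I*pi/24)/8 on |110>, sqrt(6)*I*sqrt(1/2 - sqrt(2)/4)*sqrt(sqrt(2)/4 + 1/2)*exp(-19*I*pi/24)/8 - sqrt(6)*I*sqrt(1/2 - sqrt(2)/4)*sqrt(sqrt(2)/4 + 1/2)*exp(7*I*pi/24)/8 + sqrt(2)*I*sqrt(1/2 - sqrt(2)/4)*sqrt(sqrt(2)/4 + 1/2)*exp(7*I*pi/24)/8 - sqrt(2)*I*sqrt(1/2 - sqrt(2)/4)*sqrt(sqrt(2)/4 + 1/2)*exp(-19*I*pi/24)/8 + sqrt(2)*sqrt(1/2 - sqrt(2)/4)*sqrt(sqrt(2)/4 + 1/2)*exp(13*I*pi/24)/8 - sqrt(2)*sqrt(1/2 - sqrt(2)/4)*sqrt(sqrt(2)/4 + 1/2)*exp(-13*I*pi/24)/8 + sqrt(6)*sqrt(1/2 - sqrt(2)/4)*sqrt(sqrt(2)/4 + 1/2)*exp(13*I*pi/24)/8 - sqrt(6)*sqrt(1/2 - sqrt(2)/4)*sqrt(sqrt(2)/4 + 1/2)*exp(-13*I*pi/24)/8 on |111>. Key observation: gates 8-15 undo each other exactly, leaving only the rest of the circuit to track.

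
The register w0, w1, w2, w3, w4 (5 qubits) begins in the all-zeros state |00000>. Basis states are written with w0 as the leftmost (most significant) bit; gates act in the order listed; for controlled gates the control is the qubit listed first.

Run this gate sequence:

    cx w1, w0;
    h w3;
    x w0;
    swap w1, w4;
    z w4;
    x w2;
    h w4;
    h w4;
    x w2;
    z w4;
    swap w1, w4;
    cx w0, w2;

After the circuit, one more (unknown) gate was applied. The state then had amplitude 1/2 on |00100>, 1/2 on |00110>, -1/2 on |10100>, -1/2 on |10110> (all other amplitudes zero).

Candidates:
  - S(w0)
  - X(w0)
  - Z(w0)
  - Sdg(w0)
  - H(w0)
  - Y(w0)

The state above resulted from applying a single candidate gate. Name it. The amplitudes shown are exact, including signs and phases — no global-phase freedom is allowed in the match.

The unique candidate consistent with the amplitudes is H(w0). Key observation: steps 4-11 multiply out to the identity, so the circuit reduces to the remaining gates.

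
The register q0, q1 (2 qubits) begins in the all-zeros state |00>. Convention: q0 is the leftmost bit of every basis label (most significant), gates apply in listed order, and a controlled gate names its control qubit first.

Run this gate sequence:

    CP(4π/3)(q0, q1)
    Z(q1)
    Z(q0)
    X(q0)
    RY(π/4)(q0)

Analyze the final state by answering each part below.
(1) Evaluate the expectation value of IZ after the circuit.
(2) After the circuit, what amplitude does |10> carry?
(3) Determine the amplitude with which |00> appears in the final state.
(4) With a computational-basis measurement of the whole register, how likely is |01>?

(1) The observable IZ averages to 1.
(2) |10> carries amplitude sqrt(sqrt(2) + 2)/2 in the final state.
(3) |00> carries amplitude -sqrt(2 - sqrt(2))/2 in the final state.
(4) The probability of measuring |01> is 0.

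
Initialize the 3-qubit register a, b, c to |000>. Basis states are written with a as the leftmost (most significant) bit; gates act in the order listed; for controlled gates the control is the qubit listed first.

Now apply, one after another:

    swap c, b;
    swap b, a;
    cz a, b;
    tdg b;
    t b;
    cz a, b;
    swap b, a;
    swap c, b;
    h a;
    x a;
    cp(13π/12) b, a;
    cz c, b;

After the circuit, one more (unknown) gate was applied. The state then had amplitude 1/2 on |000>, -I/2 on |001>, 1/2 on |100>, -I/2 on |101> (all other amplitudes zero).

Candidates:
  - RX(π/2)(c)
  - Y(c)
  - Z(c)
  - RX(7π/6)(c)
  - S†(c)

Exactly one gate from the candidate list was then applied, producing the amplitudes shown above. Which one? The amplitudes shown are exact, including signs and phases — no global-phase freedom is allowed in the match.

The unique candidate consistent with the amplitudes is RX(π/2)(c).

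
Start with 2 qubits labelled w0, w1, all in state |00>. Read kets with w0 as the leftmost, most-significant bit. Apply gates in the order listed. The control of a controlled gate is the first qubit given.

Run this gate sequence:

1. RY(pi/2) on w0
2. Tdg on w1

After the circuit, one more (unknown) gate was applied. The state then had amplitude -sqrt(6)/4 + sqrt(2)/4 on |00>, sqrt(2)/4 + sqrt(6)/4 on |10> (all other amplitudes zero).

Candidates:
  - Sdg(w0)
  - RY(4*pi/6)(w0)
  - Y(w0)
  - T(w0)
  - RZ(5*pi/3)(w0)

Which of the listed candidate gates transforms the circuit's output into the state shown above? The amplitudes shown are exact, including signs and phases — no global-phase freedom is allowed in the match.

The applied gate was RY(4*pi/6)(w0).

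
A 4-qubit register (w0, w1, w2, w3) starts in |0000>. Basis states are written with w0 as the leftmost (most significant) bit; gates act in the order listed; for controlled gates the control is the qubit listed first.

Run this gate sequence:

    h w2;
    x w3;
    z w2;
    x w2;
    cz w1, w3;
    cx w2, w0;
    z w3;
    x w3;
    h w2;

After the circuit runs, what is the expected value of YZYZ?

The expectation value of YZYZ is -1.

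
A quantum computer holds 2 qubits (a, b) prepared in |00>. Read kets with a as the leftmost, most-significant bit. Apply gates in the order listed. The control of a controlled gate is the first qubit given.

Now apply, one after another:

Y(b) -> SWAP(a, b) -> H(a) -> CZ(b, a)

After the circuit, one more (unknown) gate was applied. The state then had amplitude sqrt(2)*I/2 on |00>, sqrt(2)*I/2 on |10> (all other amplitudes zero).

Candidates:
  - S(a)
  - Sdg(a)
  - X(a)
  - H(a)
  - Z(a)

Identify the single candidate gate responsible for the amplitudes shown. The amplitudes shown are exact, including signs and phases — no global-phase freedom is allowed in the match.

The unique candidate consistent with the amplitudes is Z(a).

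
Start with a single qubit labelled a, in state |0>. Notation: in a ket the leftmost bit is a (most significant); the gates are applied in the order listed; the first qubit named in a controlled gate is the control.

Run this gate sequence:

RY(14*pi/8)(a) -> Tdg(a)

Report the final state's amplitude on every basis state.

After the circuit, the state carries amplitude -sqrt(sqrt(2) + 2)/2 on |0>, -sqrt(2 - sqrt(2))*exp(3*I*pi/4)/2 on |1>.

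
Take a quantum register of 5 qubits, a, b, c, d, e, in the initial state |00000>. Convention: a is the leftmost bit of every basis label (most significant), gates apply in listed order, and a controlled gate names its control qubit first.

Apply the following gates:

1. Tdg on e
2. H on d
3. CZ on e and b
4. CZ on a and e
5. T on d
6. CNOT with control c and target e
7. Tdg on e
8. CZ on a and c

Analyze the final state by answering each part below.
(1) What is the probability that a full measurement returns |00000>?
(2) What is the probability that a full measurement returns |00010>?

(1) Outcome |00000> occurs with probability 1/2.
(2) Outcome |00010> occurs with probability 1/2.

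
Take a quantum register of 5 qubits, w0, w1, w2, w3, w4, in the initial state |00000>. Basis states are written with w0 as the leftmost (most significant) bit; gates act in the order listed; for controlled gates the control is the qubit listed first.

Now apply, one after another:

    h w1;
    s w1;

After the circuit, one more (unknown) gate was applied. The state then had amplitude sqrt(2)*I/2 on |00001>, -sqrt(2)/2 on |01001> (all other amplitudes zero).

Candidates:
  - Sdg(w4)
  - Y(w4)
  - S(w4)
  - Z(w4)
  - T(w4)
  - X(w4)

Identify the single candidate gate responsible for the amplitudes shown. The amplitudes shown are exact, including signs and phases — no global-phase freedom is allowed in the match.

The unique candidate consistent with the amplitudes is Y(w4).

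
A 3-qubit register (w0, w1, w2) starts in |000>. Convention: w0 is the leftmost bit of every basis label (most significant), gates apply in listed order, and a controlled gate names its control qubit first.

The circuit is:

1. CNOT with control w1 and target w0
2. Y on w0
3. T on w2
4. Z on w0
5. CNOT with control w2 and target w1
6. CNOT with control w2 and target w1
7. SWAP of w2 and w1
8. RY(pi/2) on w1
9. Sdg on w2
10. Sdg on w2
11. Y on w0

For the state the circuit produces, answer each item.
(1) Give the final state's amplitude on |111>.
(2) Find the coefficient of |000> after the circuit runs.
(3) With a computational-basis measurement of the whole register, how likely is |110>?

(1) The final state's coefficient on |111> equals 0.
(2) The amplitude on |000> is -sqrt(2)/2.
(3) A full measurement returns |110> with probability 0.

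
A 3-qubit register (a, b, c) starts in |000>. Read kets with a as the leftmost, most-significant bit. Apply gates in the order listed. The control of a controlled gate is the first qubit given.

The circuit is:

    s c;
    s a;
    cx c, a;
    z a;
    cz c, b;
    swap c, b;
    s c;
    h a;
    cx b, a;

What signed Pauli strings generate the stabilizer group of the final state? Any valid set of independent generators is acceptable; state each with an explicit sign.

The final state is stabilized by the group generated by +XII, +IZI, +IIZ; other independent generating sets are equally valid.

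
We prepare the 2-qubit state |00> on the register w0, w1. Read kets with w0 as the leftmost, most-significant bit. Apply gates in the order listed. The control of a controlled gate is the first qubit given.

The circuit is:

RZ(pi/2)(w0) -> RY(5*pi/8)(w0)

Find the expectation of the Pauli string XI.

The observable XI averages to sqrt(sqrt(2) + 2)/2.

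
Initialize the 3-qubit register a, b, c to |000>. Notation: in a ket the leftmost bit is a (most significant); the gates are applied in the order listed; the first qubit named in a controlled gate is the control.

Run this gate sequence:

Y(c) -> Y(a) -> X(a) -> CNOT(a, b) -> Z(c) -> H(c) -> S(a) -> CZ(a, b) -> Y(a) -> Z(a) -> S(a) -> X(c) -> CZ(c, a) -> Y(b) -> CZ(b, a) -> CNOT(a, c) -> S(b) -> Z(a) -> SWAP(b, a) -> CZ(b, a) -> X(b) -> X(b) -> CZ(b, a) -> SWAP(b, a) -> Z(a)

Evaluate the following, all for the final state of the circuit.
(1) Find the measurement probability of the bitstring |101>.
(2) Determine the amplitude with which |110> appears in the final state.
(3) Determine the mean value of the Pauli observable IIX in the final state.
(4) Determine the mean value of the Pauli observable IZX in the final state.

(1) Outcome |101> occurs with probability 0.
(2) |110> carries amplitude -sqrt(2)/2 in the final state.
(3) In the final state, IIX has expectation 1.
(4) The observable IZX averages to -1.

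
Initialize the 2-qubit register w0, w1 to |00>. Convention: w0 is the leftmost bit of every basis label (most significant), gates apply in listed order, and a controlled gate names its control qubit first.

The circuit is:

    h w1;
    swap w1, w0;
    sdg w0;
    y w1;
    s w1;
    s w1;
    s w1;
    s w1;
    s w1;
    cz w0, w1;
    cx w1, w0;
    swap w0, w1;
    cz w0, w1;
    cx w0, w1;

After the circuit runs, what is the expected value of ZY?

The expectation value of ZY is 1. Key observation: the block from step 5 through step 8 cancels to the identity and can be dropped.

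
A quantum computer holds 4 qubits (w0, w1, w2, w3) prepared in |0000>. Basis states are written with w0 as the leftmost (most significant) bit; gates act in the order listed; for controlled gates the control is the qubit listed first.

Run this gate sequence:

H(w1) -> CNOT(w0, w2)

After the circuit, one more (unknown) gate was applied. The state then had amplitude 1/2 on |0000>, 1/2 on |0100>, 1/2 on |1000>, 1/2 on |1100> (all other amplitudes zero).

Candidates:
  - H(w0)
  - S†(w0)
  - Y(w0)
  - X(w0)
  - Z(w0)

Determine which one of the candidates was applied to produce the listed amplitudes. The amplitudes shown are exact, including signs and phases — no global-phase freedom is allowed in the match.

The applied gate was H(w0).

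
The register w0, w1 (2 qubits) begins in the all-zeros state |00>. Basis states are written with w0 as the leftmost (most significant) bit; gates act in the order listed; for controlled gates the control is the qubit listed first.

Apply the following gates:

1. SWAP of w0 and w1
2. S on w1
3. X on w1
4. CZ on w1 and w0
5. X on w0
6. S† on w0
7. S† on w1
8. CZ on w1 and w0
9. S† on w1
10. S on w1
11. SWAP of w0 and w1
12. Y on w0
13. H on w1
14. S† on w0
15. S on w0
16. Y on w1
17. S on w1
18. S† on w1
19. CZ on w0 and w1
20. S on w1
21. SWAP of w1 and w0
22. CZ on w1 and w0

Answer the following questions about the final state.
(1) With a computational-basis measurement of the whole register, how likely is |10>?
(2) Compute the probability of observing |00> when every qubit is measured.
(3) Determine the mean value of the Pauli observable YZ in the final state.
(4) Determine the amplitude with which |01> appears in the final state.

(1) A full measurement returns |10> with probability 1/2.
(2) The probability of measuring |00> is 1/2.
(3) The expectation value of YZ is 1.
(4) The final state's coefficient on |01> equals 0.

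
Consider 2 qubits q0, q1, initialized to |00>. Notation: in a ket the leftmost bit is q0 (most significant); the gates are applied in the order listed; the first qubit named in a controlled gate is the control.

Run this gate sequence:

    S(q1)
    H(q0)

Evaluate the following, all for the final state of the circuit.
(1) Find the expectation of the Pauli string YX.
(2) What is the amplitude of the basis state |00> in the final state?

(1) In the final state, YX has expectation 0.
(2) |00> carries amplitude sqrt(2)/2 in the final state.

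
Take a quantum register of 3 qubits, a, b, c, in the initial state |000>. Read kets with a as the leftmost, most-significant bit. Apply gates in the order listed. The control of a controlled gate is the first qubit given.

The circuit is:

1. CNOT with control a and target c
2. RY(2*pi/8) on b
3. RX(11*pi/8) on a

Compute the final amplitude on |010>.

The final state's coefficient on |010> equals -sqrt(2 - sqrt(2))*cos(5*pi/16)/2.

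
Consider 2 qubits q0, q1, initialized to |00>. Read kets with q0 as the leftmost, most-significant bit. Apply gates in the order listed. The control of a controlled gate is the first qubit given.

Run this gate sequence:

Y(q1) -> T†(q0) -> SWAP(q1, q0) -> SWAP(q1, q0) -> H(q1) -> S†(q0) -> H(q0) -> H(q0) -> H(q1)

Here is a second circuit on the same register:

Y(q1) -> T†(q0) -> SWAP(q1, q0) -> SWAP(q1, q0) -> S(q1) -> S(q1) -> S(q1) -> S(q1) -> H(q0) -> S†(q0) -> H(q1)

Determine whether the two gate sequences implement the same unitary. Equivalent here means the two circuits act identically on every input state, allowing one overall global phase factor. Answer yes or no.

No, they are not equivalent — no single phase factor reconciles the two unitaries.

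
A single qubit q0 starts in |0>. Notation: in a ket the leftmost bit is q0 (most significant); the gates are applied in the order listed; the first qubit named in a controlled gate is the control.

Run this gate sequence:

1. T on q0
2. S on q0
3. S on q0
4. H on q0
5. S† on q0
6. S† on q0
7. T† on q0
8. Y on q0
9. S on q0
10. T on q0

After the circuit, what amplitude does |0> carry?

The amplitude on |0> is sqrt(2)*exp(I*pi/4)/2.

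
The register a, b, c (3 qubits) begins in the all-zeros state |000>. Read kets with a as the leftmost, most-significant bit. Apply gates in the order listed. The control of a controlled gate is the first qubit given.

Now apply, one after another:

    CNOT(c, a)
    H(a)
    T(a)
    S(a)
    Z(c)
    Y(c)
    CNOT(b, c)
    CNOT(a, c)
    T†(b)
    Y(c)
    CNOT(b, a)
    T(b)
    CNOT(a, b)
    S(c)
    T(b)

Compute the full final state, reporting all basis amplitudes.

The final amplitudes are sqrt(2)/2 on |000>, sqrt(2)*I/2 on |111>, and 0 on every other basis state.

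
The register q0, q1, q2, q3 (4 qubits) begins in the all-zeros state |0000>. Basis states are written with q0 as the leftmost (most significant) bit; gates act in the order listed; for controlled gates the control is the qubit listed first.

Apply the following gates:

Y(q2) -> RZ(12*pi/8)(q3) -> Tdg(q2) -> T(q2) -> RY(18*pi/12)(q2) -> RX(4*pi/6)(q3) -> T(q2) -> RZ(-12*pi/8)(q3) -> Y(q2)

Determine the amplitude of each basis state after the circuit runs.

The resulting statevector has amplitude -sqrt(2)*exp(I*pi/4)/4 on |0000>, -sqrt(6)*exp(I*pi/4)/4 on |0001>, sqrt(2)/4 on |0010>, sqrt(6)/4 on |0011>, and 0 on every other basis state.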